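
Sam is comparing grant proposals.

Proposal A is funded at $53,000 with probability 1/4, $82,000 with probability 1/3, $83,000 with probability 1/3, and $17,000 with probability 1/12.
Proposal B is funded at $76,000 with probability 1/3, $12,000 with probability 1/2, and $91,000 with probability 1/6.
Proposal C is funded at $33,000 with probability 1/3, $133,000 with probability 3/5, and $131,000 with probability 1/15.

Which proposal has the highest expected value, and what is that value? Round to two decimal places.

Proposal C ($99,533.33)

Proposal A = 1/4 × 53000 + 1/3 × 82000 + 1/3 × 83000 + 1/12 × 17000 = 13250 + 27333.3333 + 27666.6667 + 1416.6667 = 69666.6667
Proposal B = 1/3 × 76000 + 1/2 × 12000 + 1/6 × 91000 = 25333.3333 + 6000 + 15166.6667 = 46500
Proposal C = 1/3 × 33000 + 3/5 × 133000 + 1/15 × 131000 = 11000 + 79800 + 8733.3333 = 99533.3333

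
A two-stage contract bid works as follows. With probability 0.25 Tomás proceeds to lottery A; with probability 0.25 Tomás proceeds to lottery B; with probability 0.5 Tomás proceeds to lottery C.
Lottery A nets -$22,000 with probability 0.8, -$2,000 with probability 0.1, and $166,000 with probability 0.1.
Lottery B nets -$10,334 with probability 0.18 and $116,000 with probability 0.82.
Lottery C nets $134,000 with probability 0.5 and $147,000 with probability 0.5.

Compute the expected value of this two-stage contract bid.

$93,264.97

EV(A) = 0.8 × (-22000) + 0.1 × (-2000) + 0.1 × 166000 = -17600 − 200 + 16600 = -1200
EV(B) = 0.18 × (-10334) + 0.82 × 116000 = -1860.12 + 95120 = 93259.88
EV(C) = 0.5 × 134000 + 0.5 × 147000 = 67000 + 73500 = 140500
Overall = 0.25 × (-1200) + 0.25 × 93259.88 + 0.5 × 140500 = -300 + 23314.97 + 70250 = 93264.97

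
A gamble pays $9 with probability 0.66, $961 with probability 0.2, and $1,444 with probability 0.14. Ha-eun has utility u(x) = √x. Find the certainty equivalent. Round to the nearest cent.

E[u] = 0.66·√9 + 0.2·√961 + 0.14·√1444 = 0.66·3 + 0.2·31 + 0.14·38 = 13.5
CE = (13.5)² = 182.25

$182.25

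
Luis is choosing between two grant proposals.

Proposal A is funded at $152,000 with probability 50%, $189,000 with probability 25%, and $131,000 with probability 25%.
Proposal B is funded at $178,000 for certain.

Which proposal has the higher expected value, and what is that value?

Proposal B ($178,000)

Proposal A = 0.5 × 152000 + 0.25 × 189000 + 0.25 × 131000 = 76000 + 47250 + 32750 = 156000
Proposal B: 178000 (certain)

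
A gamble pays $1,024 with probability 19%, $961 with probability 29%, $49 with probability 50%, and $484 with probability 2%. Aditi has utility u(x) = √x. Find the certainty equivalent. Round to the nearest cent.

$361.38

E[u] = 0.19·√1024 + 0.29·√961 + 0.5·√49 + 0.02·√484 = 0.19·32 + 0.29·31 + 0.5·7 + 0.02·22 = 19.01
CE = (19.01)² = 361.3801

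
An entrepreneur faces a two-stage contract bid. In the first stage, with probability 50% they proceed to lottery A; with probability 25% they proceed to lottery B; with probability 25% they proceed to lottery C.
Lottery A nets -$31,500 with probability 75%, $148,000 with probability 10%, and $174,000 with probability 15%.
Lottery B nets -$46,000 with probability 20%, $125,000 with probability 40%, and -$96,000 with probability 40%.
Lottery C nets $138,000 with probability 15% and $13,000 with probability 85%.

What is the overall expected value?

EV(A) = 0.75 × (-31500) + 0.1 × 148000 + 0.15 × 174000 = -23625 + 14800 + 26100 = 17275
EV(B) = 0.2 × (-46000) + 0.4 × 125000 + 0.4 × (-96000) = -9200 + 50000 − 38400 = 2400
EV(C) = 0.15 × 138000 + 0.85 × 13000 = 20700 + 11050 = 31750
Overall = 0.5 × 17275 + 0.25 × 2400 + 0.25 × 31750 = 8637.5 + 600 + 7937.5 = 17175

$17,175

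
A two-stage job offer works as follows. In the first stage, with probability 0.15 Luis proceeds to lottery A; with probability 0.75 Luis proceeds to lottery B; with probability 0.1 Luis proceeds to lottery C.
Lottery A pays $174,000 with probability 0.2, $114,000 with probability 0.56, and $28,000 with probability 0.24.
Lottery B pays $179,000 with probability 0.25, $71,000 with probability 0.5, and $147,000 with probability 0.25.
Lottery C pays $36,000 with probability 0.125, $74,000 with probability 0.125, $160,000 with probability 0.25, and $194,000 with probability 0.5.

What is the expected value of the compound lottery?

EV(A) = 0.2 × 174000 + 0.56 × 114000 + 0.24 × 28000 = 34800 + 63840 + 6720 = 105360
EV(B) = 0.25 × 179000 + 0.5 × 71000 + 0.25 × 147000 = 44750 + 35500 + 36750 = 117000
EV(C) = 0.125 × 36000 + 0.125 × 74000 + 0.25 × 160000 + 0.5 × 194000 = 4500 + 9250 + 40000 + 97000 = 150750
Overall = 0.15 × 105360 + 0.75 × 117000 + 0.1 × 150750 = 15804 + 87750 + 15075 = 118629

$118,629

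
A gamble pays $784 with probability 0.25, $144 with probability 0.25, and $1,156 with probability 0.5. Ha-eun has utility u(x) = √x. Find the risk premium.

E[u] = 0.25·√784 + 0.25·√144 + 0.5·√1156 = 0.25·28 + 0.25·12 + 0.5·34 = 27
CE = (27)² = 729
Risk premium = EV − CE = 810 − 729 = 81

$81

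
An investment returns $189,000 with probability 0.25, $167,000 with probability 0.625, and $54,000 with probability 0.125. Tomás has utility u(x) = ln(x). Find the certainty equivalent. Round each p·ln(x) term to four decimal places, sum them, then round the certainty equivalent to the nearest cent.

E[u] = 0.25·ln(189000) + 0.625·ln(167000) + 0.125·ln(54000) = 3.0374 + 7.5161 + 1.3621 = 11.9156
CE = e^11.9156 ≈ 149582.00

$149,582.00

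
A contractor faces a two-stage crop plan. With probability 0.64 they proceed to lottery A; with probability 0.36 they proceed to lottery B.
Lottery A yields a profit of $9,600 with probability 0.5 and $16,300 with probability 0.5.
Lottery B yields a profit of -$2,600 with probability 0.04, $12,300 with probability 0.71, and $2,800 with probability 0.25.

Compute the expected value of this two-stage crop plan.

EV(A) = 0.5 × 9600 + 0.5 × 16300 = 4800 + 8150 = 12950
EV(B) = 0.04 × (-2600) + 0.71 × 12300 + 0.25 × 2800 = -104 + 8733 + 700 = 9329
Overall = 0.64 × 12950 + 0.36 × 9329 = 8288 + 3358.44 = 11646.44

$11,646.44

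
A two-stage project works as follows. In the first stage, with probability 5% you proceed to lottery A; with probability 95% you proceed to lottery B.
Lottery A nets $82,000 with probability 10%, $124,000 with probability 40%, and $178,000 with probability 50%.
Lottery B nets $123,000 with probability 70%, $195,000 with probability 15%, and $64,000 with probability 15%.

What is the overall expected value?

EV(A) = 0.1 × 82000 + 0.4 × 124000 + 0.5 × 178000 = 8200 + 49600 + 89000 = 146800
EV(B) = 0.7 × 123000 + 0.15 × 195000 + 0.15 × 64000 = 86100 + 29250 + 9600 = 124950
Overall = 0.05 × 146800 + 0.95 × 124950 = 7340 + 118702.5 = 126042.5

$126,042.50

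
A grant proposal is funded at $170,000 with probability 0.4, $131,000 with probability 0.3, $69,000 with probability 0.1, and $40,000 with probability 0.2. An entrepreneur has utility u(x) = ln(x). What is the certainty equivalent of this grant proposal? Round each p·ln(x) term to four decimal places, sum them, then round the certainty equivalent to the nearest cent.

$107,559.56

E[u] = 0.4·ln(170000) + 0.3·ln(131000) + 0.1·ln(69000) + 0.2·ln(40000) = 4.8174 + 3.5349 + 1.1142 + 2.1193 = 11.5858
CE = e^11.5858 ≈ 107559.56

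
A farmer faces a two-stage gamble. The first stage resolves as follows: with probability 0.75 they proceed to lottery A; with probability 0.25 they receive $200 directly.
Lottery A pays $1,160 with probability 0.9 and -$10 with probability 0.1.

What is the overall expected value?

$832.25

EV(A) = 0.9 × 1160 + 0.1 × (-10) = 1044 − 1 = 1043
Branch B: 200 (certain)
Overall = 0.75 × 1043 + 0.25 × 200 = 782.25 + 50 = 832.25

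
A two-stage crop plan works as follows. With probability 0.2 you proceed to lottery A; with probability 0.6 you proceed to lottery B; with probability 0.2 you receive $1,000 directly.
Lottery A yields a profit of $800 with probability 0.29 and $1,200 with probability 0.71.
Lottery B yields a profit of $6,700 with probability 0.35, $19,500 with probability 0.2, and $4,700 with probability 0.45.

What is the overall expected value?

EV(A) = 0.29 × 800 + 0.71 × 1200 = 232 + 852 = 1084
EV(B) = 0.35 × 6700 + 0.2 × 19500 + 0.45 × 4700 = 2345 + 3900 + 2115 = 8360
Branch C: 1000 (certain)
Overall = 0.2 × 1084 + 0.6 × 8360 + 0.2 × 1000 = 216.8 + 5016 + 200 = 5432.8

$5,432.80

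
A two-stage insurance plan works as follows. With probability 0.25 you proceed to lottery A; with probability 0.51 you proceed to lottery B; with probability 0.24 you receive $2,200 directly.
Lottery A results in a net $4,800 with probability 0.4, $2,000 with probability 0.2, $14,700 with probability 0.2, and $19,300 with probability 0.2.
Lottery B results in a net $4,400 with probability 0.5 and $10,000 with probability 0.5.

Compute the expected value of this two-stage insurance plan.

EV(A) = 0.4 × 4800 + 0.2 × 2000 + 0.2 × 14700 + 0.2 × 19300 = 1920 + 400 + 2940 + 3860 = 9120
EV(B) = 0.5 × 4400 + 0.5 × 10000 = 2200 + 5000 = 7200
Branch C: 2200 (certain)
Overall = 0.25 × 9120 + 0.51 × 7200 + 0.24 × 2200 = 2280 + 3672 + 528 = 6480

$6,480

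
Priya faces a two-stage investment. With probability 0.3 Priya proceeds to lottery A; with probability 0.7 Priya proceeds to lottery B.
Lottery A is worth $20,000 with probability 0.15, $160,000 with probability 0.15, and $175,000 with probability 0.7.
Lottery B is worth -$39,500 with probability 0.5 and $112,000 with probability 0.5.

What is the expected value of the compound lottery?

$70,225

EV(A) = 0.15 × 20000 + 0.15 × 160000 + 0.7 × 175000 = 3000 + 24000 + 122500 = 149500
EV(B) = 0.5 × (-39500) + 0.5 × 112000 = -19750 + 56000 = 36250
Overall = 0.3 × 149500 + 0.7 × 36250 = 44850 + 25375 = 70225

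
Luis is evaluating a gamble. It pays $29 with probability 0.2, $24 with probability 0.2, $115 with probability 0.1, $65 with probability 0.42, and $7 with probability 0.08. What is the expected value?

EV = 0.2 × 29 + 0.2 × 24 + 0.1 × 115 + 0.42 × 65 + 0.08 × 7 = 5.8 + 4.8 + 11.5 + 27.3 + 0.56 = 49.96

$49.96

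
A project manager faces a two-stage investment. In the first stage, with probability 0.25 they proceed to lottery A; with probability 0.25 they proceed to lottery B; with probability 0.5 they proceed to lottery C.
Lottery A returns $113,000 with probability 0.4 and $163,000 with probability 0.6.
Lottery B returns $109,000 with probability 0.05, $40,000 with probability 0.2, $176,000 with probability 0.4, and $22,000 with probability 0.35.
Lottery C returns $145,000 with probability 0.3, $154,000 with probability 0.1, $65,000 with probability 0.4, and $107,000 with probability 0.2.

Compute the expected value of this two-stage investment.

$111,787.50

EV(A) = 0.4 × 113000 + 0.6 × 163000 = 45200 + 97800 = 143000
EV(B) = 0.05 × 109000 + 0.2 × 40000 + 0.4 × 176000 + 0.35 × 22000 = 5450 + 8000 + 70400 + 7700 = 91550
EV(C) = 0.3 × 145000 + 0.1 × 154000 + 0.4 × 65000 + 0.2 × 107000 = 43500 + 15400 + 26000 + 21400 = 106300
Overall = 0.25 × 143000 + 0.25 × 91550 + 0.5 × 106300 = 35750 + 22887.5 + 53150 = 111787.5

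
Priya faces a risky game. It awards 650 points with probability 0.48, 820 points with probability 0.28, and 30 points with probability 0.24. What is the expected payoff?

EV = 0.48 × 650 + 0.28 × 820 + 0.24 × 30 = 312 + 229.6 + 7.2 = 548.8

548.8 points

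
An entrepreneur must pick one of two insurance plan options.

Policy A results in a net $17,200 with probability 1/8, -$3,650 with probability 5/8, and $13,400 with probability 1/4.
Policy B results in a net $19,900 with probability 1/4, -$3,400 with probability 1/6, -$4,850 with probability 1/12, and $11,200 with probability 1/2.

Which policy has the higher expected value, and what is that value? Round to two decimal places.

Policy B ($9,604.17)

Policy A = 1/8 × 17200 + 5/8 × (-3650) + 1/4 × 13400 = 2150 − 2281.25 + 3350 = 3218.75
Policy B = 1/4 × 19900 + 1/6 × (-3400) + 1/12 × (-4850) + 1/2 × 11200 = 4975 − 566.6667 − 404.1667 + 5600 = 9604.1667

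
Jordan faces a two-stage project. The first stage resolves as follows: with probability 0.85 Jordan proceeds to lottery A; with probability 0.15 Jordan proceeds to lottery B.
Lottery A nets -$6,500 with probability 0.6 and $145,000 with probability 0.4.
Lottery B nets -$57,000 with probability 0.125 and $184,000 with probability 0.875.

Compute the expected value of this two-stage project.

$69,066.25

EV(A) = 0.6 × (-6500) + 0.4 × 145000 = -3900 + 58000 = 54100
EV(B) = 0.125 × (-57000) + 0.875 × 184000 = -7125 + 161000 = 153875
Overall = 0.85 × 54100 + 0.15 × 153875 = 45985 + 23081.25 = 69066.25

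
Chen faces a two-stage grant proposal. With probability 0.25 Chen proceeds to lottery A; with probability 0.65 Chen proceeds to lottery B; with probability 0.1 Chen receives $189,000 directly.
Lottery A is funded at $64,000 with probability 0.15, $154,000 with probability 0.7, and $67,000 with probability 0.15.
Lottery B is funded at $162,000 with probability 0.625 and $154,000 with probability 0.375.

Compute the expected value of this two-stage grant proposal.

EV(A) = 0.15 × 64000 + 0.7 × 154000 + 0.15 × 67000 = 9600 + 107800 + 10050 = 127450
EV(B) = 0.625 × 162000 + 0.375 × 154000 = 101250 + 57750 = 159000
Branch C: 189000 (certain)
Overall = 0.25 × 127450 + 0.65 × 159000 + 0.1 × 189000 = 31862.5 + 103350 + 18900 = 154112.5

$154,112.50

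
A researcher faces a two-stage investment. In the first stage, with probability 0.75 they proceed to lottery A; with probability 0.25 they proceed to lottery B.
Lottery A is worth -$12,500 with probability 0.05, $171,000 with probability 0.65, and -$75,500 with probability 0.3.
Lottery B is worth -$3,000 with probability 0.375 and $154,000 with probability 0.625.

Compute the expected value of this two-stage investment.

EV(A) = 0.05 × (-12500) + 0.65 × 171000 + 0.3 × (-75500) = -625 + 111150 − 22650 = 87875
EV(B) = 0.375 × (-3000) + 0.625 × 154000 = -1125 + 96250 = 95125
Overall = 0.75 × 87875 + 0.25 × 95125 = 65906.25 + 23781.25 = 89687.5

$89,687.50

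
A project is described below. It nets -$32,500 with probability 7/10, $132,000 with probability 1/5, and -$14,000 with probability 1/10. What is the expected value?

$2,250

EV = 7/10 × (-32500) + 1/5 × 132000 + 1/10 × (-14000) = -22750 + 26400 − 1400 = 2250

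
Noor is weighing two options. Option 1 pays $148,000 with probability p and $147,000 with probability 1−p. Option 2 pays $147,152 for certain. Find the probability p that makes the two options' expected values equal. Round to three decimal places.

p = 0.152

p·148000 + (1−p)·147000 = 147152
1000p + 147000 = 147152
p = (147152 − 147000) / 1000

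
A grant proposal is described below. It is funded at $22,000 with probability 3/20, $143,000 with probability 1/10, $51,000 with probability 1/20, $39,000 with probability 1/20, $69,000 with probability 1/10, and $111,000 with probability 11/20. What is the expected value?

$90,050

EV = 3/20 × 22000 + 1/10 × 143000 + 1/20 × 51000 + 1/20 × 39000 + 1/10 × 69000 + 11/20 × 111000 = 3300 + 14300 + 2550 + 1950 + 6900 + 61050 = 90050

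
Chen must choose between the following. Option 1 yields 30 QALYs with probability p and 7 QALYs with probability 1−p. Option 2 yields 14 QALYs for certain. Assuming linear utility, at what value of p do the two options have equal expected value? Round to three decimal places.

p·30 + (1−p)·7 = 14
23p + 7 = 14
p = (14 − 7) / 23

p = 0.304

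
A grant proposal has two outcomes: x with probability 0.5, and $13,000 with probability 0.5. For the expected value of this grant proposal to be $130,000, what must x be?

0.5·x + 0.5·13000 = 130000
0.5·x = 130000 − 6500 = 123500
x = 123500 / 0.5 = 247000

x = $247,000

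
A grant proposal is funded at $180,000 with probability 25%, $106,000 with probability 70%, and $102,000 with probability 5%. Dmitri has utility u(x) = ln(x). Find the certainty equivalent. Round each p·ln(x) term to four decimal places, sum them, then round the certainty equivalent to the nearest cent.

E[u] = 0.25·ln(180000) + 0.7·ln(106000) + 0.05·ln(102000) = 3.0252 + 8.0998 + 0.5766 = 11.7016
CE = e^11.7016 ≈ 120764.78

$120,764.78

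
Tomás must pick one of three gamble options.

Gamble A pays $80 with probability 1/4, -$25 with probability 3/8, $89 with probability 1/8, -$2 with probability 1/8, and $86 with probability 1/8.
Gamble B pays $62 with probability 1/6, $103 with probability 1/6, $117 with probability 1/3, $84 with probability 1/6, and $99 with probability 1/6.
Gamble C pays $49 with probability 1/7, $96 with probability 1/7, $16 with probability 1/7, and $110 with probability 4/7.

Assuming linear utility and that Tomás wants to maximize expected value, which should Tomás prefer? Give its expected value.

Gamble B ($97)

Gamble A = 1/4 × 80 + 3/8 × (-25) + 1/8 × 89 + 1/8 × (-2) + 1/8 × 86 = 20 − 9.375 + 11.125 − 0.25 + 10.75 = 32.25
Gamble B = 1/6 × 62 + 1/6 × 103 + 1/3 × 117 + 1/6 × 84 + 1/6 × 99 = 10.3333 + 17.1667 + 39 + 14 + 16.5 = 97
Gamble C = 1/7 × 49 + 1/7 × 96 + 1/7 × 16 + 4/7 × 110 = 7 + 13.7143 + 2.2857 + 62.8571 = 85.8571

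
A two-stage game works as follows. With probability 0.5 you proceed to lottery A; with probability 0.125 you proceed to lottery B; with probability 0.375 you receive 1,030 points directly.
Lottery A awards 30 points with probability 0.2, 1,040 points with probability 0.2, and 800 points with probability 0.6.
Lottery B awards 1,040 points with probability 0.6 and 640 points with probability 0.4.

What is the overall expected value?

843.25 points

EV(A) = 0.2 × 30 + 0.2 × 1040 + 0.6 × 800 = 6 + 208 + 480 = 694
EV(B) = 0.6 × 1040 + 0.4 × 640 = 624 + 256 = 880
Branch C: 1030 (certain)
Overall = 0.5 × 694 + 0.125 × 880 + 0.375 × 1030 = 347 + 110 + 386.25 = 843.25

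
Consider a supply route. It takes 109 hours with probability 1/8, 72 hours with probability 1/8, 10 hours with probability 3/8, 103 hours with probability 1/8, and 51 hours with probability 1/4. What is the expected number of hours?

EV = 1/8 × 109 + 1/8 × 72 + 3/8 × 10 + 1/8 × 103 + 1/4 × 51 = 13.625 + 9 + 3.75 + 12.875 + 12.75 = 52

52 hours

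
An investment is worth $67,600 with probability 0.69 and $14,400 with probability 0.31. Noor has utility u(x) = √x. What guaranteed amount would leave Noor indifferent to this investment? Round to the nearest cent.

E[u] = 0.69·√67600 + 0.31·√14400 = 0.69·260 + 0.31·120 = 216.6
CE = (216.6)² = 46915.56

$46,915.56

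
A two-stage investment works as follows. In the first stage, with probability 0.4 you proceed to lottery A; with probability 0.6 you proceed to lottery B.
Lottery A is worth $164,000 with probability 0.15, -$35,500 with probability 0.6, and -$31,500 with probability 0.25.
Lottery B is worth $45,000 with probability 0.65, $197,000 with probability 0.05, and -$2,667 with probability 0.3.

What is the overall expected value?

$21,149.94

EV(A) = 0.15 × 164000 + 0.6 × (-35500) + 0.25 × (-31500) = 24600 − 21300 − 7875 = -4575
EV(B) = 0.65 × 45000 + 0.05 × 197000 + 0.3 × (-2667) = 29250 + 9850 − 800.1 = 38299.9
Overall = 0.4 × (-4575) + 0.6 × 38299.9 = -1830 + 22979.94 = 21149.94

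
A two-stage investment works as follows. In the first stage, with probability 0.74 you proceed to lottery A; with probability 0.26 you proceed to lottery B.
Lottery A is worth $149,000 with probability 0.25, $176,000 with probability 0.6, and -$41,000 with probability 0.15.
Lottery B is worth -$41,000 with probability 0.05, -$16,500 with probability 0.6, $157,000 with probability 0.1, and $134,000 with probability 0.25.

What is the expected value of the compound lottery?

EV(A) = 0.25 × 149000 + 0.6 × 176000 + 0.15 × (-41000) = 37250 + 105600 − 6150 = 136700
EV(B) = 0.05 × (-41000) + 0.6 × (-16500) + 0.1 × 157000 + 0.25 × 134000 = -2050 − 9900 + 15700 + 33500 = 37250
Overall = 0.74 × 136700 + 0.26 × 37250 = 101158 + 9685 = 110843

$110,843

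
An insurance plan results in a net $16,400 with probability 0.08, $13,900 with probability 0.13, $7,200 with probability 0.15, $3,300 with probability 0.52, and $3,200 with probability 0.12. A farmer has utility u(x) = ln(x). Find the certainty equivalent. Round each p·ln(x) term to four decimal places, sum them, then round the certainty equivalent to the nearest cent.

$5,065.97

E[u] = 0.08·ln(16400) + 0.13·ln(13900) + 0.15·ln(7200) + 0.52·ln(3300) + 0.12·ln(3200) = 0.7764 + 1.2402 + 1.3323 + 4.2129 + 0.9685 = 8.5303
CE = e^8.5303 ≈ 5065.97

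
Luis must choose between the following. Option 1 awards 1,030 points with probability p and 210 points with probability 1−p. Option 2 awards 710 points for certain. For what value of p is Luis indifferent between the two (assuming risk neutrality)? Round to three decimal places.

p·1030 + (1−p)·210 = 710
820p + 210 = 710
p = (710 − 210) / 820

p = 0.610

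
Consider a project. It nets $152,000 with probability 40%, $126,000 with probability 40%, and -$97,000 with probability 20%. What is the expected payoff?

EV = 0.4 × 152000 + 0.4 × 126000 + 0.2 × (-97000) = 60800 + 50400 − 19400 = 91800

$91,800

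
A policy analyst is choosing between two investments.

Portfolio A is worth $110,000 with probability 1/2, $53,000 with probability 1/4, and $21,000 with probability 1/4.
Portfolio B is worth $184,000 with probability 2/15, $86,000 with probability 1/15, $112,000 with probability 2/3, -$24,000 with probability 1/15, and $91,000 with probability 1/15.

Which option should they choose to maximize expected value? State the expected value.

Portfolio B ($109,400)

Portfolio A = 1/2 × 110000 + 1/4 × 53000 + 1/4 × 21000 = 55000 + 13250 + 5250 = 73500
Portfolio B = 2/15 × 184000 + 1/15 × 86000 + 2/3 × 112000 + 1/15 × (-24000) + 1/15 × 91000 = 24533.3333 + 5733.3333 + 74666.6667 − 1600 + 6066.6667 = 109400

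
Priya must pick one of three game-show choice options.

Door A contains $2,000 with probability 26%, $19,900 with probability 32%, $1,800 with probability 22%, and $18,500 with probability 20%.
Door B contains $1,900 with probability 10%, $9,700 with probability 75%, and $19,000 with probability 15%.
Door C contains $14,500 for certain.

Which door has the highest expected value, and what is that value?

Door A = 0.26 × 2000 + 0.32 × 19900 + 0.22 × 1800 + 0.2 × 18500 = 520 + 6368 + 396 + 3700 = 10984
Door B = 0.1 × 1900 + 0.75 × 9700 + 0.15 × 19000 = 190 + 7275 + 2850 = 10315
Door C: 14500 (certain)

Door C ($14,500)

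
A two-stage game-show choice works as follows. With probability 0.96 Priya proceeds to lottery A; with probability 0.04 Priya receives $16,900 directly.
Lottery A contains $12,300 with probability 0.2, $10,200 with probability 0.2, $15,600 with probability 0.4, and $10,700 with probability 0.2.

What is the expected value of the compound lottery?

EV(A) = 0.2 × 12300 + 0.2 × 10200 + 0.4 × 15600 + 0.2 × 10700 = 2460 + 2040 + 6240 + 2140 = 12880
Branch B: 16900 (certain)
Overall = 0.96 × 12880 + 0.04 × 16900 = 12364.8 + 676 = 13040.8

$13,040.80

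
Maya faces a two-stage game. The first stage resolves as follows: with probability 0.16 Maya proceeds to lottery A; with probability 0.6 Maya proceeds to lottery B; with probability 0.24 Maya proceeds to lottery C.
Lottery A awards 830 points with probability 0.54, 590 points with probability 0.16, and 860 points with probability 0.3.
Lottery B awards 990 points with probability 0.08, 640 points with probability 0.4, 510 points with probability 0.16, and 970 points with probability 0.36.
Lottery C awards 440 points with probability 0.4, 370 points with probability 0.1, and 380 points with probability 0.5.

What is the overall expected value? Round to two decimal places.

EV(A) = 0.54 × 830 + 0.16 × 590 + 0.3 × 860 = 448.2 + 94.4 + 258 = 800.6
EV(B) = 0.08 × 990 + 0.4 × 640 + 0.16 × 510 + 0.36 × 970 = 79.2 + 256 + 81.6 + 349.2 = 766
EV(C) = 0.4 × 440 + 0.1 × 370 + 0.5 × 380 = 176 + 37 + 190 = 403
Overall = 0.16 × 800.6 + 0.6 × 766 + 0.24 × 403 = 128.096 + 459.6 + 96.72 = 684.416

684.42 points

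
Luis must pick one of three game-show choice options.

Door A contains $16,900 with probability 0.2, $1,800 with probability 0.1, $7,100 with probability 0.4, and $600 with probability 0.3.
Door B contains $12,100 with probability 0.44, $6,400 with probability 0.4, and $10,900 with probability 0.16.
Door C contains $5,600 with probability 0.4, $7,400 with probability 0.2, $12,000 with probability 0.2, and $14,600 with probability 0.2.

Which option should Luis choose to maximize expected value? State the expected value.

Door A = 0.2 × 16900 + 0.1 × 1800 + 0.4 × 7100 + 0.3 × 600 = 3380 + 180 + 2840 + 180 = 6580
Door B = 0.44 × 12100 + 0.4 × 6400 + 0.16 × 10900 = 5324 + 2560 + 1744 = 9628
Door C = 0.4 × 5600 + 0.2 × 7400 + 0.2 × 12000 + 0.2 × 14600 = 2240 + 1480 + 2400 + 2920 = 9040

Door B ($9,628)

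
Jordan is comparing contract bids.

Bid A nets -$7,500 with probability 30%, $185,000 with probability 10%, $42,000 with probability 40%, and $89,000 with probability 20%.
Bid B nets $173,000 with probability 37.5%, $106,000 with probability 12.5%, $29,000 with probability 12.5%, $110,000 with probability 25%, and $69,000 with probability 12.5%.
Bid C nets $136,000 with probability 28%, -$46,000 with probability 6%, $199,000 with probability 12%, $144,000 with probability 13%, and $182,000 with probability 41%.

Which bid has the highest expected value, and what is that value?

Bid A = 0.3 × (-7500) + 0.1 × 185000 + 0.4 × 42000 + 0.2 × 89000 = -2250 + 18500 + 16800 + 17800 = 50850
Bid B = 0.375 × 173000 + 0.125 × 106000 + 0.125 × 29000 + 0.25 × 110000 + 0.125 × 69000 = 64875 + 13250 + 3625 + 27500 + 8625 = 117875
Bid C = 0.28 × 136000 + 0.06 × (-46000) + 0.12 × 199000 + 0.13 × 144000 + 0.41 × 182000 = 38080 − 2760 + 23880 + 18720 + 74620 = 152540

Bid C ($152,540)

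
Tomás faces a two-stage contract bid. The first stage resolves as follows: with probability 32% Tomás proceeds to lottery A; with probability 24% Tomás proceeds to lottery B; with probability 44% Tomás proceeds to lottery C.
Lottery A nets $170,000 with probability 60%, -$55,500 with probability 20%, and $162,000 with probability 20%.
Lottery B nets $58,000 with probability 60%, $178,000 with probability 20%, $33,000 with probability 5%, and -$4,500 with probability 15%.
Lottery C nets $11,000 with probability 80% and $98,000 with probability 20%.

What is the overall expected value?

EV(A) = 0.6 × 170000 + 0.2 × (-55500) + 0.2 × 162000 = 102000 − 11100 + 32400 = 123300
EV(B) = 0.6 × 58000 + 0.2 × 178000 + 0.05 × 33000 + 0.15 × (-4500) = 34800 + 35600 + 1650 − 675 = 71375
EV(C) = 0.8 × 11000 + 0.2 × 98000 = 8800 + 19600 = 28400
Overall = 0.32 × 123300 + 0.24 × 71375 + 0.44 × 28400 = 39456 + 17130 + 12496 = 69082

$69,082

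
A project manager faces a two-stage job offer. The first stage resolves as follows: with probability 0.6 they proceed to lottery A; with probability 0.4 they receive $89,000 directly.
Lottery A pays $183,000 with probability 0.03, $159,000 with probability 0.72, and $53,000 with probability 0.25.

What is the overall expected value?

$115,532

EV(A) = 0.03 × 183000 + 0.72 × 159000 + 0.25 × 53000 = 5490 + 114480 + 13250 = 133220
Branch B: 89000 (certain)
Overall = 0.6 × 133220 + 0.4 × 89000 = 79932 + 35600 = 115532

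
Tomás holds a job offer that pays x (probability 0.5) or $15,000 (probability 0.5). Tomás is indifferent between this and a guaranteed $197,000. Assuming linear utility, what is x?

x = $379,000

0.5·x + 0.5·15000 = 197000
0.5·x = 197000 − 7500 = 189500
x = 189500 / 0.5 = 379000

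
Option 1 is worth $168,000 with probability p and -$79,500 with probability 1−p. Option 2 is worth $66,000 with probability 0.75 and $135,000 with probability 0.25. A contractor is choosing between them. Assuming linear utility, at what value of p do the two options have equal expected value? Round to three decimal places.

EV(Option 2) = 0.75 × 66000 + 0.25 × 135000 = 49500 + 33750 = 83250
p·168000 + (1−p)·(-79500) = 83250
247500p − 79500 = 83250
p = (83250 + 79500) / 247500

p = 0.658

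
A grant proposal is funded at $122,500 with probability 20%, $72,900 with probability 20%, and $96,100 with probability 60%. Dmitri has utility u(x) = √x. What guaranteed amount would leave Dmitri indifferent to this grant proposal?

$96,100

E[u] = 0.2·√122500 + 0.2·√72900 + 0.6·√96100 = 0.2·350 + 0.2·270 + 0.6·310 = 310
CE = (310)² = 96100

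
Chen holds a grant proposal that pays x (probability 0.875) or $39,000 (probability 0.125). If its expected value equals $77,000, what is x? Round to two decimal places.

0.875·x + 0.125·39000 = 77000
0.875·x = 77000 − 4875 = 72125
x = 72125 / 0.875 = 82428.5714

x = $82,428.57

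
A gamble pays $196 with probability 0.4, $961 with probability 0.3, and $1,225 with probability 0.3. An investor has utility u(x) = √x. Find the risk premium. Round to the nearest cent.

E[u] = 0.4·√196 + 0.3·√961 + 0.3·√1225 = 0.4·14 + 0.3·31 + 0.3·35 = 25.4
CE = (25.4)² = 645.16
Risk premium = EV − CE = 734.2 − 645.16 = 89.04

$89.04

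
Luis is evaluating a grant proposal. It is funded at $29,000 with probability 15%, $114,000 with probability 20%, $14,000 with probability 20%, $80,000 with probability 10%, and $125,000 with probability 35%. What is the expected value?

$81,700

EV = 0.15 × 29000 + 0.2 × 114000 + 0.2 × 14000 + 0.1 × 80000 + 0.35 × 125000 = 4350 + 22800 + 2800 + 8000 + 43750 = 81700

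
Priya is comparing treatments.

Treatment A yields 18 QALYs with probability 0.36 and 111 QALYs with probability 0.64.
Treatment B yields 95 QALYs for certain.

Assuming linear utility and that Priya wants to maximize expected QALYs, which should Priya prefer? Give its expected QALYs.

Treatment A = 0.36 × 18 + 0.64 × 111 = 6.48 + 71.04 = 77.52
Treatment B: 95 (certain)

Treatment B (95 QALYs)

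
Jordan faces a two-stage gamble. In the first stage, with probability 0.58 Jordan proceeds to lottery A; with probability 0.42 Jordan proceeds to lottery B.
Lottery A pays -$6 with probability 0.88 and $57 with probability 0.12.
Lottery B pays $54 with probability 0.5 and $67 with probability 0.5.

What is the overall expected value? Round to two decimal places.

EV(A) = 0.88 × (-6) + 0.12 × 57 = -5.28 + 6.84 = 1.56
EV(B) = 0.5 × 54 + 0.5 × 67 = 27 + 33.5 = 60.5
Overall = 0.58 × 1.56 + 0.42 × 60.5 = 0.9048 + 25.41 = 26.3148

$26.31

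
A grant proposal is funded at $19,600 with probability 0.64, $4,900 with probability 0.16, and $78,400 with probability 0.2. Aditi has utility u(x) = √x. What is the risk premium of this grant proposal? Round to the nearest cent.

$4,421.76

E[u] = 0.64·√19600 + 0.16·√4900 + 0.2·√78400 = 0.64·140 + 0.16·70 + 0.2·280 = 156.8
CE = (156.8)² = 24586.24
Risk premium = EV − CE = 29008 − 24586.24 = 4421.76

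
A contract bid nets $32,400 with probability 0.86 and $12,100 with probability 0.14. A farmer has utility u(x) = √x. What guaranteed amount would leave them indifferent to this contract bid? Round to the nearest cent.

$28,968.04

E[u] = 0.86·√32400 + 0.14·√12100 = 0.86·180 + 0.14·110 = 170.2
CE = (170.2)² = 28968.04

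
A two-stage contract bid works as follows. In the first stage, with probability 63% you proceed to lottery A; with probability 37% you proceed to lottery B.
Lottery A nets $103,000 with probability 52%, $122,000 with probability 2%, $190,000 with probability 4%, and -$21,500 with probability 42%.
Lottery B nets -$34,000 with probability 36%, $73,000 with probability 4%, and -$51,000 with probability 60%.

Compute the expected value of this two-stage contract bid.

$19,608.70

EV(A) = 0.52 × 103000 + 0.02 × 122000 + 0.04 × 190000 + 0.42 × (-21500) = 53560 + 2440 + 7600 − 9030 = 54570
EV(B) = 0.36 × (-34000) + 0.04 × 73000 + 0.6 × (-51000) = -12240 + 2920 − 30600 = -39920
Overall = 0.63 × 54570 + 0.37 × (-39920) = 34379.1 − 14770.4 = 19608.7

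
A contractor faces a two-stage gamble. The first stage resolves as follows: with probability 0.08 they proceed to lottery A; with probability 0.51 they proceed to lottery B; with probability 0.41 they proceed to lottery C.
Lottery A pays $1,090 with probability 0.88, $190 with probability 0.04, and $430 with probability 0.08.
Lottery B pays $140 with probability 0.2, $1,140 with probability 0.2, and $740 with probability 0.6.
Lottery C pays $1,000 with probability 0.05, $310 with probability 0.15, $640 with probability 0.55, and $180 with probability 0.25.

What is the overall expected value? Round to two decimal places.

$639.43

EV(A) = 0.88 × 1090 + 0.04 × 190 + 0.08 × 430 = 959.2 + 7.6 + 34.4 = 1001.2
EV(B) = 0.2 × 140 + 0.2 × 1140 + 0.6 × 740 = 28 + 228 + 444 = 700
EV(C) = 0.05 × 1000 + 0.15 × 310 + 0.55 × 640 + 0.25 × 180 = 50 + 46.5 + 352 + 45 = 493.5
Overall = 0.08 × 1001.2 + 0.51 × 700 + 0.41 × 493.5 = 80.096 + 357 + 202.335 = 639.431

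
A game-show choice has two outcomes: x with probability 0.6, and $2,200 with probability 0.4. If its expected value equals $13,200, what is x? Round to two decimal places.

0.6·x + 0.4·2200 = 13200
0.6·x = 13200 − 880 = 12320
x = 12320 / 0.6 = 20533.3333

x = $20,533.33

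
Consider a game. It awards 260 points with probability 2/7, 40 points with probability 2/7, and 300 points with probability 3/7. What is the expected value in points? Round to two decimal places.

EV = 2/7 × 260 + 2/7 × 40 + 3/7 × 300 = 74.2857 + 11.4286 + 128.5714 = 214.2857

214.29 points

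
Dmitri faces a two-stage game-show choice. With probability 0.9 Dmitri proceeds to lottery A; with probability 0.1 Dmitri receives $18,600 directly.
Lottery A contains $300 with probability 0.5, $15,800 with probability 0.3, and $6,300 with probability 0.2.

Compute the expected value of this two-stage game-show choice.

$7,395

EV(A) = 0.5 × 300 + 0.3 × 15800 + 0.2 × 6300 = 150 + 4740 + 1260 = 6150
Branch B: 18600 (certain)
Overall = 0.9 × 6150 + 0.1 × 18600 = 5535 + 1860 = 7395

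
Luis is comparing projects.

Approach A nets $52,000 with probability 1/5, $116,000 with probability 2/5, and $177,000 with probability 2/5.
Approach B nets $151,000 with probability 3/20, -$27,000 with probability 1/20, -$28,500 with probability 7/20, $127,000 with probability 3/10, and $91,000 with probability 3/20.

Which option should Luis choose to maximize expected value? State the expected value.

Approach A = 1/5 × 52000 + 2/5 × 116000 + 2/5 × 177000 = 10400 + 46400 + 70800 = 127600
Approach B = 3/20 × 151000 + 1/20 × (-27000) + 7/20 × (-28500) + 3/10 × 127000 + 3/20 × 91000 = 22650 − 1350 − 9975 + 38100 + 13650 = 63075

Approach A ($127,600)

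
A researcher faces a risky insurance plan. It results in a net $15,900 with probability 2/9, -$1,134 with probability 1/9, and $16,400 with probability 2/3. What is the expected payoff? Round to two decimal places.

EV = 2/9 × 15900 + 1/9 × (-1134) + 2/3 × 16400 = 3533.3333 − 126 + 10933.3333 = 14340.6667

$14,340.67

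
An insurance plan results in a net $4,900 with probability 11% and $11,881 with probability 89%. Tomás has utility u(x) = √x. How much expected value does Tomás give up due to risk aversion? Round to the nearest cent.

E[u] = 0.11·√4900 + 0.89·√11881 = 0.11·70 + 0.89·109 = 104.71
CE = (104.71)² = 10964.1841
Risk premium = EV − CE = 11113.09 − 10964.1841 = 148.9059

$148.91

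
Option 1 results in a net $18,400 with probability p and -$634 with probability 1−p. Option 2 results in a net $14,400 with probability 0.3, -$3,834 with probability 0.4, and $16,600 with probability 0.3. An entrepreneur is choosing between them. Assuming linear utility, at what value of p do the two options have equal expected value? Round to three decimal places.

EV(Option 2) = 0.3 × 14400 + 0.4 × (-3834) + 0.3 × 16600 = 4320 − 1533.6 + 4980 = 7766.4
p·18400 + (1−p)·(-634) = 7766.4
19034p − 634 = 7766.4
p = (7766.4 + 634) / 19034

p = 0.441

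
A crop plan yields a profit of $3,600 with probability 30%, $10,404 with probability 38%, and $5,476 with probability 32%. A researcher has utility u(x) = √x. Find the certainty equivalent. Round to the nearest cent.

$6,470.59

E[u] = 0.3·√3600 + 0.38·√10404 + 0.32·√5476 = 0.3·60 + 0.38·102 + 0.32·74 = 80.44
CE = (80.44)² = 6470.5936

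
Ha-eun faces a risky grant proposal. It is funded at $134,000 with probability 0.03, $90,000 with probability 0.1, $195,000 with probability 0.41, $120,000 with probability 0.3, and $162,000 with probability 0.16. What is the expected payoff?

EV = 0.03 × 134000 + 0.1 × 90000 + 0.41 × 195000 + 0.3 × 120000 + 0.16 × 162000 = 4020 + 9000 + 79950 + 36000 + 25920 = 154890

$154,890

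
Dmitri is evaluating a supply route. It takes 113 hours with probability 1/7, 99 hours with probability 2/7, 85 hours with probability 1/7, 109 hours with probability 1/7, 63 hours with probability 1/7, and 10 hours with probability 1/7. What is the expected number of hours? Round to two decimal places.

EV = 1/7 × 113 + 2/7 × 99 + 1/7 × 85 + 1/7 × 109 + 1/7 × 63 + 1/7 × 10 = 16.1429 + 28.2857 + 12.1429 + 15.5714 + 9 + 1.4286 = 82.5714

82.57 hours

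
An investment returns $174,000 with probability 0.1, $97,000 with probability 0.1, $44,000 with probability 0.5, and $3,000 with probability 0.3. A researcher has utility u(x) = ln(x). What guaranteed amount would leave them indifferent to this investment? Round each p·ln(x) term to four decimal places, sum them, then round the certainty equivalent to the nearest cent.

$24,411.27

E[u] = 0.1·ln(174000) + 0.1·ln(97000) + 0.5·ln(44000) + 0.3·ln(3000) = 1.2067 + 1.1482 + 5.3460 + 2.4019 = 10.1028
CE = e^10.1028 ≈ 24411.27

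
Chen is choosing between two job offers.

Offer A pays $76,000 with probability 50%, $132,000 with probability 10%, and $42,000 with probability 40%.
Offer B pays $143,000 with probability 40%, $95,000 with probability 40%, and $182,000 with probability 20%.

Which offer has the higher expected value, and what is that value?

Offer B ($131,600)

Offer A = 0.5 × 76000 + 0.1 × 132000 + 0.4 × 42000 = 38000 + 13200 + 16800 = 68000
Offer B = 0.4 × 143000 + 0.4 × 95000 + 0.2 × 182000 = 57200 + 38000 + 36400 = 131600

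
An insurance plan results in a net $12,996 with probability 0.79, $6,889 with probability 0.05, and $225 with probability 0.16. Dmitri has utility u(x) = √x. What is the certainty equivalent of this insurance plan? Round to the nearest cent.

E[u] = 0.79·√12996 + 0.05·√6889 + 0.16·√225 = 0.79·114 + 0.05·83 + 0.16·15 = 96.61
CE = (96.61)² = 9333.4921

$9,333.49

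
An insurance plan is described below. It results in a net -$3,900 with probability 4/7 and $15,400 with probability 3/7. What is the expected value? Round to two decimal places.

EV = 4/7 × (-3900) + 3/7 × 15400 = -2228.5714 + 6600 = 4371.4286

$4,371.43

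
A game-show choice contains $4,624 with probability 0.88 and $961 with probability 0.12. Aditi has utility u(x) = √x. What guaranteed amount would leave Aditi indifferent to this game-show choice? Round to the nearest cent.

E[u] = 0.88·√4624 + 0.12·√961 = 0.88·68 + 0.12·31 = 63.56
CE = (63.56)² = 4039.8736

$4,039.87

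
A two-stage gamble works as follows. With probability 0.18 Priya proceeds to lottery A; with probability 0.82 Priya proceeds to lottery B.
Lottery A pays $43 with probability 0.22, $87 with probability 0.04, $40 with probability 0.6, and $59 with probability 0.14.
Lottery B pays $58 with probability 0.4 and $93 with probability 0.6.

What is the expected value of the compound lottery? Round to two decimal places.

$72.92

EV(A) = 0.22 × 43 + 0.04 × 87 + 0.6 × 40 + 0.14 × 59 = 9.46 + 3.48 + 24 + 8.26 = 45.2
EV(B) = 0.4 × 58 + 0.6 × 93 = 23.2 + 55.8 = 79
Overall = 0.18 × 45.2 + 0.82 × 79 = 8.136 + 64.78 = 72.916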